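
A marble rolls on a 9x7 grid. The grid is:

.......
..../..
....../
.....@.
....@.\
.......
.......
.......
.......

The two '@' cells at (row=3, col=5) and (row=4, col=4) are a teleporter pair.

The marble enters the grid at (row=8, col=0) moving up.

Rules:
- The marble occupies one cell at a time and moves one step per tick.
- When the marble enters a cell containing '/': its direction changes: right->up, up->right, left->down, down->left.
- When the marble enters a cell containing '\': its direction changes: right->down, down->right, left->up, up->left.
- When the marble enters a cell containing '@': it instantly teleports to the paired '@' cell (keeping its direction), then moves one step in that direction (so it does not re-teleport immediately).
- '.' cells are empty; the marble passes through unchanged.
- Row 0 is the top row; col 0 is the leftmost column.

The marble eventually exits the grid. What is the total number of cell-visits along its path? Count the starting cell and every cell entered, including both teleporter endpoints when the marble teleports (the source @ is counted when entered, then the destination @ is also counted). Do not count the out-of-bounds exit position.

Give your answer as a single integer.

Step 1: enter (8,0), '.' pass, move up to (7,0)
Step 2: enter (7,0), '.' pass, move up to (6,0)
Step 3: enter (6,0), '.' pass, move up to (5,0)
Step 4: enter (5,0), '.' pass, move up to (4,0)
Step 5: enter (4,0), '.' pass, move up to (3,0)
Step 6: enter (3,0), '.' pass, move up to (2,0)
Step 7: enter (2,0), '.' pass, move up to (1,0)
Step 8: enter (1,0), '.' pass, move up to (0,0)
Step 9: enter (0,0), '.' pass, move up to (-1,0)
Step 10: at (-1,0) — EXIT via top edge, pos 0
Path length (cell visits): 9

Answer: 9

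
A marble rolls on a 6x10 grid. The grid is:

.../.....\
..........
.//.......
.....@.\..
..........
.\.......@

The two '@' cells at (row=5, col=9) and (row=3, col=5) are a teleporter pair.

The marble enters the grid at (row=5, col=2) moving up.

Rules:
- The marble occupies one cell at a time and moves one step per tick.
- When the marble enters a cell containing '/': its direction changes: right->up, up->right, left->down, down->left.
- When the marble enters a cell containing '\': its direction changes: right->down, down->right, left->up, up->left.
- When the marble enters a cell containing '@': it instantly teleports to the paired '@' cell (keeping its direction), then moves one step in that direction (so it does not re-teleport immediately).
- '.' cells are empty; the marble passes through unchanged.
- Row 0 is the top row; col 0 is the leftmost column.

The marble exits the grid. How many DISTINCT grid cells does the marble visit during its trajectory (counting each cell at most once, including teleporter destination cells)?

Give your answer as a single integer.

Step 1: enter (5,2), '.' pass, move up to (4,2)
Step 2: enter (4,2), '.' pass, move up to (3,2)
Step 3: enter (3,2), '.' pass, move up to (2,2)
Step 4: enter (2,2), '/' deflects up->right, move right to (2,3)
Step 5: enter (2,3), '.' pass, move right to (2,4)
Step 6: enter (2,4), '.' pass, move right to (2,5)
Step 7: enter (2,5), '.' pass, move right to (2,6)
Step 8: enter (2,6), '.' pass, move right to (2,7)
Step 9: enter (2,7), '.' pass, move right to (2,8)
Step 10: enter (2,8), '.' pass, move right to (2,9)
Step 11: enter (2,9), '.' pass, move right to (2,10)
Step 12: at (2,10) — EXIT via right edge, pos 2
Distinct cells visited: 11 (path length 11)

Answer: 11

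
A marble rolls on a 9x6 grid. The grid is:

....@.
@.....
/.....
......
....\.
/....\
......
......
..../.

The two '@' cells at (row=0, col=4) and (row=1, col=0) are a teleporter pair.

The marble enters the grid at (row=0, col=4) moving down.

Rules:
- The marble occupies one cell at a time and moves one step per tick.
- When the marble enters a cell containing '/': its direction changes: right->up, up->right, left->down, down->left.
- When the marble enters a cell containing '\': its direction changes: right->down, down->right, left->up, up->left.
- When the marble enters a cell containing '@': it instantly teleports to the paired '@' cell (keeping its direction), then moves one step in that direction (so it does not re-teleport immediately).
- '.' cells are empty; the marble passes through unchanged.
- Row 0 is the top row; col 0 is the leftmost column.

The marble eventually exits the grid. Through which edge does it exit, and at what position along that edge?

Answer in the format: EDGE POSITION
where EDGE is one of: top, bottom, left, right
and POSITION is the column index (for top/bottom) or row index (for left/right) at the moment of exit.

Answer: left 2

Derivation:
Step 1: enter (0,4), '@' teleport (0,4)->(1,0), also enter (1,0), move down to (2,0)
Step 2: enter (2,0), '/' deflects down->left, move left to (2,-1)
Step 3: at (2,-1) — EXIT via left edge, pos 2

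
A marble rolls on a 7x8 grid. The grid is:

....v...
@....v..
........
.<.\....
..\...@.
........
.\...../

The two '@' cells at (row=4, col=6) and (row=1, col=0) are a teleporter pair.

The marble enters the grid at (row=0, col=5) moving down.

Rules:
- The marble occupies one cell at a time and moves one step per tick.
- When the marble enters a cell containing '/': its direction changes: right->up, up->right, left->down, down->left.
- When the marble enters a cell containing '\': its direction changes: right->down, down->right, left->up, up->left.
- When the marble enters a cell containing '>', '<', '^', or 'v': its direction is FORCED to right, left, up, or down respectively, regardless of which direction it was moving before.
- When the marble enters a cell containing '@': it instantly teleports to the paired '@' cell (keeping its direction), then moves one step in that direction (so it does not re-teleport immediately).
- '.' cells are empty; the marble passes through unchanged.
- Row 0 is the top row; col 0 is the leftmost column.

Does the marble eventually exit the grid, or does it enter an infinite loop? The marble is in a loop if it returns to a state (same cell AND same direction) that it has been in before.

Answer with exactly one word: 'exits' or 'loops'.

Step 1: enter (0,5), '.' pass, move down to (1,5)
Step 2: enter (1,5), 'v' forces down->down, move down to (2,5)
Step 3: enter (2,5), '.' pass, move down to (3,5)
Step 4: enter (3,5), '.' pass, move down to (4,5)
Step 5: enter (4,5), '.' pass, move down to (5,5)
Step 6: enter (5,5), '.' pass, move down to (6,5)
Step 7: enter (6,5), '.' pass, move down to (7,5)
Step 8: at (7,5) — EXIT via bottom edge, pos 5

Answer: exits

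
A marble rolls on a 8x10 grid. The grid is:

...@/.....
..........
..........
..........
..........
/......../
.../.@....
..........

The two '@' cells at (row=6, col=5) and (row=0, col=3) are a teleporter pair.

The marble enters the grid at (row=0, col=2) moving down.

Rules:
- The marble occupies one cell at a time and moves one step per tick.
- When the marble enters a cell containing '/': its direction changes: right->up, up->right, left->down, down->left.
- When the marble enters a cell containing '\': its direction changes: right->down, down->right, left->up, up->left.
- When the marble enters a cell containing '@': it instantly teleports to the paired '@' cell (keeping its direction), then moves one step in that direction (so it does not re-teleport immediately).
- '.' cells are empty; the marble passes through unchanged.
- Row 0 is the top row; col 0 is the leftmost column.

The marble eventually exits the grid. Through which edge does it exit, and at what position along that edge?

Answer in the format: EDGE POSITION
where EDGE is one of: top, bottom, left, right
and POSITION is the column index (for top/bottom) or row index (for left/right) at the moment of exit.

Step 1: enter (0,2), '.' pass, move down to (1,2)
Step 2: enter (1,2), '.' pass, move down to (2,2)
Step 3: enter (2,2), '.' pass, move down to (3,2)
Step 4: enter (3,2), '.' pass, move down to (4,2)
Step 5: enter (4,2), '.' pass, move down to (5,2)
Step 6: enter (5,2), '.' pass, move down to (6,2)
Step 7: enter (6,2), '.' pass, move down to (7,2)
Step 8: enter (7,2), '.' pass, move down to (8,2)
Step 9: at (8,2) — EXIT via bottom edge, pos 2

Answer: bottom 2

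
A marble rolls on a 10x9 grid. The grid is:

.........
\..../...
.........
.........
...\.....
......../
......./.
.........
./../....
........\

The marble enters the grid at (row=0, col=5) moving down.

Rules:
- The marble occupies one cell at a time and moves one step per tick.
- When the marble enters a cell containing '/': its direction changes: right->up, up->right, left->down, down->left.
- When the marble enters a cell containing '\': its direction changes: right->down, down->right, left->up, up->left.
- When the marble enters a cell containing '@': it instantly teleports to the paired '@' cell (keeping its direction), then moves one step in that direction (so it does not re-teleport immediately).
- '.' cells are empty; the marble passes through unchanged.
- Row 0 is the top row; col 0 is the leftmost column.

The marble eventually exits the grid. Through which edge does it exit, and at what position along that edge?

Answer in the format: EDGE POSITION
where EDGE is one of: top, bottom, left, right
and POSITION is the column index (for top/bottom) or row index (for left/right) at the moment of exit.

Step 1: enter (0,5), '.' pass, move down to (1,5)
Step 2: enter (1,5), '/' deflects down->left, move left to (1,4)
Step 3: enter (1,4), '.' pass, move left to (1,3)
Step 4: enter (1,3), '.' pass, move left to (1,2)
Step 5: enter (1,2), '.' pass, move left to (1,1)
Step 6: enter (1,1), '.' pass, move left to (1,0)
Step 7: enter (1,0), '\' deflects left->up, move up to (0,0)
Step 8: enter (0,0), '.' pass, move up to (-1,0)
Step 9: at (-1,0) — EXIT via top edge, pos 0

Answer: top 0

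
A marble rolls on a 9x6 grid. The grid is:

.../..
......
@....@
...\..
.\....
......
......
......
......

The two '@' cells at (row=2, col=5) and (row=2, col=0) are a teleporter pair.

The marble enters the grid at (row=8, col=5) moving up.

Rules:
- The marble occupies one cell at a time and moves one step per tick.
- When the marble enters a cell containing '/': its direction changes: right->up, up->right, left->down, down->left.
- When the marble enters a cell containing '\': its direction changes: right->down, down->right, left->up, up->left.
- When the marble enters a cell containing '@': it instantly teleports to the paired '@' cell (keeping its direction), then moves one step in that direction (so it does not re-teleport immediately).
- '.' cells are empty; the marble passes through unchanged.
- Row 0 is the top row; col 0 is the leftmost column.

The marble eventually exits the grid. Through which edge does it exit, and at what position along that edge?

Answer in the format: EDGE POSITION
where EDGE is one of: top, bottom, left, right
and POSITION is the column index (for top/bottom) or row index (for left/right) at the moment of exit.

Step 1: enter (8,5), '.' pass, move up to (7,5)
Step 2: enter (7,5), '.' pass, move up to (6,5)
Step 3: enter (6,5), '.' pass, move up to (5,5)
Step 4: enter (5,5), '.' pass, move up to (4,5)
Step 5: enter (4,5), '.' pass, move up to (3,5)
Step 6: enter (3,5), '.' pass, move up to (2,5)
Step 7: enter (2,5), '@' teleport (2,5)->(2,0), also enter (2,0), move up to (1,0)
Step 8: enter (1,0), '.' pass, move up to (0,0)
Step 9: enter (0,0), '.' pass, move up to (-1,0)
Step 10: at (-1,0) — EXIT via top edge, pos 0

Answer: top 0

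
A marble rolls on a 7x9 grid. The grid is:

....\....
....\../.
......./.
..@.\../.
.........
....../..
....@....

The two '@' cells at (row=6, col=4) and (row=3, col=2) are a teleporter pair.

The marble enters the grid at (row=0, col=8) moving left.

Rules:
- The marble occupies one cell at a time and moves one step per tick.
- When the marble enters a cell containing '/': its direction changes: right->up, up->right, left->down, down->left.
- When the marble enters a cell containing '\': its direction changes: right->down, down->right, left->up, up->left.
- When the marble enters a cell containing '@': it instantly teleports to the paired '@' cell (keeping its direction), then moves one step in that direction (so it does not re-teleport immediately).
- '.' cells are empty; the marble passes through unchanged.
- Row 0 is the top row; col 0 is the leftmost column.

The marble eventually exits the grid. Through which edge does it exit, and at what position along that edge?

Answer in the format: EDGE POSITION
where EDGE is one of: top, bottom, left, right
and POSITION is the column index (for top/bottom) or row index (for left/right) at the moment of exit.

Answer: top 4

Derivation:
Step 1: enter (0,8), '.' pass, move left to (0,7)
Step 2: enter (0,7), '.' pass, move left to (0,6)
Step 3: enter (0,6), '.' pass, move left to (0,5)
Step 4: enter (0,5), '.' pass, move left to (0,4)
Step 5: enter (0,4), '\' deflects left->up, move up to (-1,4)
Step 6: at (-1,4) — EXIT via top edge, pos 4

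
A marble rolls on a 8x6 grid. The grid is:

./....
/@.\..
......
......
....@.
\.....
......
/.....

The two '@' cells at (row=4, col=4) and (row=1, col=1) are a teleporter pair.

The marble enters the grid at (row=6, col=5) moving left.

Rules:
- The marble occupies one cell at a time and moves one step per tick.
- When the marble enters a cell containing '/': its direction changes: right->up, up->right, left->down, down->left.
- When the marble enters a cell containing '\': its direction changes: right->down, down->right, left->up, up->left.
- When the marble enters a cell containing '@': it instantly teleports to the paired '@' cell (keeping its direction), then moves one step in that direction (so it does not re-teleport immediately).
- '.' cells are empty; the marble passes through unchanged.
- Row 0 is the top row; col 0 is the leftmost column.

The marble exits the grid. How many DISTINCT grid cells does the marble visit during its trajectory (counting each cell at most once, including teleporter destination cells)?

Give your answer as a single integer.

Answer: 6

Derivation:
Step 1: enter (6,5), '.' pass, move left to (6,4)
Step 2: enter (6,4), '.' pass, move left to (6,3)
Step 3: enter (6,3), '.' pass, move left to (6,2)
Step 4: enter (6,2), '.' pass, move left to (6,1)
Step 5: enter (6,1), '.' pass, move left to (6,0)
Step 6: enter (6,0), '.' pass, move left to (6,-1)
Step 7: at (6,-1) — EXIT via left edge, pos 6
Distinct cells visited: 6 (path length 6)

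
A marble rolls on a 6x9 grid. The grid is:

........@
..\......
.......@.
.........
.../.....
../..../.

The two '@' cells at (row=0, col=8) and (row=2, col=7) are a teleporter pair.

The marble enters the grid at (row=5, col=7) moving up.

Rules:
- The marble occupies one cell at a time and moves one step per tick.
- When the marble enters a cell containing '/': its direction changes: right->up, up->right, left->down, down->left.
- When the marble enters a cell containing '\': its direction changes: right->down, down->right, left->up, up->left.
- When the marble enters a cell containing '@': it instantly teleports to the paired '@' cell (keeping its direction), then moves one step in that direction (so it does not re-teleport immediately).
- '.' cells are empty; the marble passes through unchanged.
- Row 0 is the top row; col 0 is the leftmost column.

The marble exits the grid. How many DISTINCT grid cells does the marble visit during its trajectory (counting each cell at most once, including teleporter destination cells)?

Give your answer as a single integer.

Step 1: enter (5,7), '/' deflects up->right, move right to (5,8)
Step 2: enter (5,8), '.' pass, move right to (5,9)
Step 3: at (5,9) — EXIT via right edge, pos 5
Distinct cells visited: 2 (path length 2)

Answer: 2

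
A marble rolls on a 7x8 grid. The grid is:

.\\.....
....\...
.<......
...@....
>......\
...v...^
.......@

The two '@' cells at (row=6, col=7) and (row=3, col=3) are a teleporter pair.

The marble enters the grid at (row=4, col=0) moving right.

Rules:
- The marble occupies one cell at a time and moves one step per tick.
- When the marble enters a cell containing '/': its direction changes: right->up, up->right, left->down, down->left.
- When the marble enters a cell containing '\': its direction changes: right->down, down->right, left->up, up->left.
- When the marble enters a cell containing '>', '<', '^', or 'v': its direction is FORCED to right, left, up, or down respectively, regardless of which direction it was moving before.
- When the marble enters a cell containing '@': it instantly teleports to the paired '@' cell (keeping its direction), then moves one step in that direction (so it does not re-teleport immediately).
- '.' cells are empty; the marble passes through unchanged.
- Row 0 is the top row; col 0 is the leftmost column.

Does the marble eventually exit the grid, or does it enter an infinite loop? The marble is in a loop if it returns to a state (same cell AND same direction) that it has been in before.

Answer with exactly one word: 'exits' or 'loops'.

Step 1: enter (4,0), '>' forces right->right, move right to (4,1)
Step 2: enter (4,1), '.' pass, move right to (4,2)
Step 3: enter (4,2), '.' pass, move right to (4,3)
Step 4: enter (4,3), '.' pass, move right to (4,4)
Step 5: enter (4,4), '.' pass, move right to (4,5)
Step 6: enter (4,5), '.' pass, move right to (4,6)
Step 7: enter (4,6), '.' pass, move right to (4,7)
Step 8: enter (4,7), '\' deflects right->down, move down to (5,7)
Step 9: enter (5,7), '^' forces down->up, move up to (4,7)
Step 10: enter (4,7), '\' deflects up->left, move left to (4,6)
Step 11: enter (4,6), '.' pass, move left to (4,5)
Step 12: enter (4,5), '.' pass, move left to (4,4)
Step 13: enter (4,4), '.' pass, move left to (4,3)
Step 14: enter (4,3), '.' pass, move left to (4,2)
Step 15: enter (4,2), '.' pass, move left to (4,1)
Step 16: enter (4,1), '.' pass, move left to (4,0)
Step 17: enter (4,0), '>' forces left->right, move right to (4,1)
Step 18: at (4,1) dir=right — LOOP DETECTED (seen before)

Answer: loops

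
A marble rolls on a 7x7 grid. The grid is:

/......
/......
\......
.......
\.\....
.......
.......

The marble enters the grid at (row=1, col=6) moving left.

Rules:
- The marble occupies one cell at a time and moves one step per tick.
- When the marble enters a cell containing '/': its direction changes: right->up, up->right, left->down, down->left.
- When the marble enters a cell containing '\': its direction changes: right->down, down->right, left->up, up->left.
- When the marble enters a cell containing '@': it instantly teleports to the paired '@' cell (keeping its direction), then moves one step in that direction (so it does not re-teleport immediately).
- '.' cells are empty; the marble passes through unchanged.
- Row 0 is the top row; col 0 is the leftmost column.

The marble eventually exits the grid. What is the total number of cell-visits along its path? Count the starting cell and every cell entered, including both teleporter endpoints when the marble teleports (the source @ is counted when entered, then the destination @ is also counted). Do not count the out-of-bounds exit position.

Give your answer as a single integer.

Step 1: enter (1,6), '.' pass, move left to (1,5)
Step 2: enter (1,5), '.' pass, move left to (1,4)
Step 3: enter (1,4), '.' pass, move left to (1,3)
Step 4: enter (1,3), '.' pass, move left to (1,2)
Step 5: enter (1,2), '.' pass, move left to (1,1)
Step 6: enter (1,1), '.' pass, move left to (1,0)
Step 7: enter (1,0), '/' deflects left->down, move down to (2,0)
Step 8: enter (2,0), '\' deflects down->right, move right to (2,1)
Step 9: enter (2,1), '.' pass, move right to (2,2)
Step 10: enter (2,2), '.' pass, move right to (2,3)
Step 11: enter (2,3), '.' pass, move right to (2,4)
Step 12: enter (2,4), '.' pass, move right to (2,5)
Step 13: enter (2,5), '.' pass, move right to (2,6)
Step 14: enter (2,6), '.' pass, move right to (2,7)
Step 15: at (2,7) — EXIT via right edge, pos 2
Path length (cell visits): 14

Answer: 14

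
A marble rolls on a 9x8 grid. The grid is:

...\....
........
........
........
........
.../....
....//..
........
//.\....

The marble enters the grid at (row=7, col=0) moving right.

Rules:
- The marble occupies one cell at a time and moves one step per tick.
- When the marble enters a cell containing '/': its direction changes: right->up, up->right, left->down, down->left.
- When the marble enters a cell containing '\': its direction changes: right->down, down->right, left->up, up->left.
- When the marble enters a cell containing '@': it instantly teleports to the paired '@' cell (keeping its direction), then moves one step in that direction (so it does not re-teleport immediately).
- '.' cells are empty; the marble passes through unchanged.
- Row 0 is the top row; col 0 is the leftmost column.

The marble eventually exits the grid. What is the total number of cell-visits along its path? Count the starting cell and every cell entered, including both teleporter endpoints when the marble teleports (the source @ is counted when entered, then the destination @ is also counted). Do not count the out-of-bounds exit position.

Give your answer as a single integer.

Step 1: enter (7,0), '.' pass, move right to (7,1)
Step 2: enter (7,1), '.' pass, move right to (7,2)
Step 3: enter (7,2), '.' pass, move right to (7,3)
Step 4: enter (7,3), '.' pass, move right to (7,4)
Step 5: enter (7,4), '.' pass, move right to (7,5)
Step 6: enter (7,5), '.' pass, move right to (7,6)
Step 7: enter (7,6), '.' pass, move right to (7,7)
Step 8: enter (7,7), '.' pass, move right to (7,8)
Step 9: at (7,8) — EXIT via right edge, pos 7
Path length (cell visits): 8

Answer: 8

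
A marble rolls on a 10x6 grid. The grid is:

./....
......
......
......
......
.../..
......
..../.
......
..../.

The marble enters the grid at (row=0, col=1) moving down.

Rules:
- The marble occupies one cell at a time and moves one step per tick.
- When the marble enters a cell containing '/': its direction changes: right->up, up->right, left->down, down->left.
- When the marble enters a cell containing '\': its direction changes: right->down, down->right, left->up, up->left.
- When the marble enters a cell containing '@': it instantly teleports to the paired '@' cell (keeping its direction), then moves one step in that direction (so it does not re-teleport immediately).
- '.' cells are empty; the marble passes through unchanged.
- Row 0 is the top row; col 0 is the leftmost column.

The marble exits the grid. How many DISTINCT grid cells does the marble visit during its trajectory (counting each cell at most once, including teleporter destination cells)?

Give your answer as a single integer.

Step 1: enter (0,1), '/' deflects down->left, move left to (0,0)
Step 2: enter (0,0), '.' pass, move left to (0,-1)
Step 3: at (0,-1) — EXIT via left edge, pos 0
Distinct cells visited: 2 (path length 2)

Answer: 2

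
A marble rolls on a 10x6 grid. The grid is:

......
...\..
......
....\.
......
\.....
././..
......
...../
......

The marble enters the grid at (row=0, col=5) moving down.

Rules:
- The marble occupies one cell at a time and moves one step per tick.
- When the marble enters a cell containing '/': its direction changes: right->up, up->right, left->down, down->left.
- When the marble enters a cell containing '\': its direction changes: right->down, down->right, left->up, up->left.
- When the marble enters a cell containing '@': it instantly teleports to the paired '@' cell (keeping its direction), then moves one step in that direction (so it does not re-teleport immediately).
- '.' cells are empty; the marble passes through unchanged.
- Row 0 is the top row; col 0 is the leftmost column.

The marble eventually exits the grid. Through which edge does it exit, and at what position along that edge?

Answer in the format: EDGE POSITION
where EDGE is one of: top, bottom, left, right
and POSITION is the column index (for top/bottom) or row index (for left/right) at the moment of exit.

Step 1: enter (0,5), '.' pass, move down to (1,5)
Step 2: enter (1,5), '.' pass, move down to (2,5)
Step 3: enter (2,5), '.' pass, move down to (3,5)
Step 4: enter (3,5), '.' pass, move down to (4,5)
Step 5: enter (4,5), '.' pass, move down to (5,5)
Step 6: enter (5,5), '.' pass, move down to (6,5)
Step 7: enter (6,5), '.' pass, move down to (7,5)
Step 8: enter (7,5), '.' pass, move down to (8,5)
Step 9: enter (8,5), '/' deflects down->left, move left to (8,4)
Step 10: enter (8,4), '.' pass, move left to (8,3)
Step 11: enter (8,3), '.' pass, move left to (8,2)
Step 12: enter (8,2), '.' pass, move left to (8,1)
Step 13: enter (8,1), '.' pass, move left to (8,0)
Step 14: enter (8,0), '.' pass, move left to (8,-1)
Step 15: at (8,-1) — EXIT via left edge, pos 8

Answer: left 8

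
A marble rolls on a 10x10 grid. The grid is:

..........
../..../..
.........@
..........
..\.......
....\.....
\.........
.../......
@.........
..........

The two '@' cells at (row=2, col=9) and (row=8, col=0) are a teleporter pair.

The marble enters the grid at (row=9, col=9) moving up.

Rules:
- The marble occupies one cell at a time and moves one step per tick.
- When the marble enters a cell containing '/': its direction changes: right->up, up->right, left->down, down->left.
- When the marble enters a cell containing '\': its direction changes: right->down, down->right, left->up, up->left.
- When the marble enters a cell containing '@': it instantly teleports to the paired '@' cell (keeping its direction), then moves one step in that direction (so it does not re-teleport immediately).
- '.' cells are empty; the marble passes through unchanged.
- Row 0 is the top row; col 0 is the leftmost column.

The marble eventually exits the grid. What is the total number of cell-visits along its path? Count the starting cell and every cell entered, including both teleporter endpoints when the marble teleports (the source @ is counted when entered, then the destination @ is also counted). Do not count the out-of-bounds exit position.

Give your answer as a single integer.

Step 1: enter (9,9), '.' pass, move up to (8,9)
Step 2: enter (8,9), '.' pass, move up to (7,9)
Step 3: enter (7,9), '.' pass, move up to (6,9)
Step 4: enter (6,9), '.' pass, move up to (5,9)
Step 5: enter (5,9), '.' pass, move up to (4,9)
Step 6: enter (4,9), '.' pass, move up to (3,9)
Step 7: enter (3,9), '.' pass, move up to (2,9)
Step 8: enter (2,9), '@' teleport (2,9)->(8,0), also enter (8,0), move up to (7,0)
Step 9: enter (7,0), '.' pass, move up to (6,0)
Step 10: enter (6,0), '\' deflects up->left, move left to (6,-1)
Step 11: at (6,-1) — EXIT via left edge, pos 6
Path length (cell visits): 11

Answer: 11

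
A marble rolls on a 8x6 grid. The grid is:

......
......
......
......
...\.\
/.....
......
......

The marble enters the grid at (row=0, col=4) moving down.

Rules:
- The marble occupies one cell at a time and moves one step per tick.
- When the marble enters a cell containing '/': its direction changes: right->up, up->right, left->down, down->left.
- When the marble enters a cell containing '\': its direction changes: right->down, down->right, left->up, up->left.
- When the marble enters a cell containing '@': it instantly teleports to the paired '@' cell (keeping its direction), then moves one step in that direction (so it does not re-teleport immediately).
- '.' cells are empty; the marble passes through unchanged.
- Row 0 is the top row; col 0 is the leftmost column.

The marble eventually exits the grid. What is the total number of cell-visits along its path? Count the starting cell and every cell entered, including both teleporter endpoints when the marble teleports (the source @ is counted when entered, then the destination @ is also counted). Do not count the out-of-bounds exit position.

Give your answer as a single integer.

Answer: 8

Derivation:
Step 1: enter (0,4), '.' pass, move down to (1,4)
Step 2: enter (1,4), '.' pass, move down to (2,4)
Step 3: enter (2,4), '.' pass, move down to (3,4)
Step 4: enter (3,4), '.' pass, move down to (4,4)
Step 5: enter (4,4), '.' pass, move down to (5,4)
Step 6: enter (5,4), '.' pass, move down to (6,4)
Step 7: enter (6,4), '.' pass, move down to (7,4)
Step 8: enter (7,4), '.' pass, move down to (8,4)
Step 9: at (8,4) — EXIT via bottom edge, pos 4
Path length (cell visits): 8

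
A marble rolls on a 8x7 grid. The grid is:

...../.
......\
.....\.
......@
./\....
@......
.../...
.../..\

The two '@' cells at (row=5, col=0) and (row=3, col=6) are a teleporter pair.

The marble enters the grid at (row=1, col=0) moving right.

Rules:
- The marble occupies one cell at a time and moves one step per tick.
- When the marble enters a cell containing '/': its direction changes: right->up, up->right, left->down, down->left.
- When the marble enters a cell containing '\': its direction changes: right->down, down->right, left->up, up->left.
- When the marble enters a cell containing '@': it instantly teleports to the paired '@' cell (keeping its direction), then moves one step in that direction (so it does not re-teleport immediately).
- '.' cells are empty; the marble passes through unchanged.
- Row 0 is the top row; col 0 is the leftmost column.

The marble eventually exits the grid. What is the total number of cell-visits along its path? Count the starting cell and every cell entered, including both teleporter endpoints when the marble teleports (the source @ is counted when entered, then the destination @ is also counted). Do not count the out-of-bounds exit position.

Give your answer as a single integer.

Answer: 12

Derivation:
Step 1: enter (1,0), '.' pass, move right to (1,1)
Step 2: enter (1,1), '.' pass, move right to (1,2)
Step 3: enter (1,2), '.' pass, move right to (1,3)
Step 4: enter (1,3), '.' pass, move right to (1,4)
Step 5: enter (1,4), '.' pass, move right to (1,5)
Step 6: enter (1,5), '.' pass, move right to (1,6)
Step 7: enter (1,6), '\' deflects right->down, move down to (2,6)
Step 8: enter (2,6), '.' pass, move down to (3,6)
Step 9: enter (3,6), '@' teleport (3,6)->(5,0), also enter (5,0), move down to (6,0)
Step 10: enter (6,0), '.' pass, move down to (7,0)
Step 11: enter (7,0), '.' pass, move down to (8,0)
Step 12: at (8,0) — EXIT via bottom edge, pos 0
Path length (cell visits): 12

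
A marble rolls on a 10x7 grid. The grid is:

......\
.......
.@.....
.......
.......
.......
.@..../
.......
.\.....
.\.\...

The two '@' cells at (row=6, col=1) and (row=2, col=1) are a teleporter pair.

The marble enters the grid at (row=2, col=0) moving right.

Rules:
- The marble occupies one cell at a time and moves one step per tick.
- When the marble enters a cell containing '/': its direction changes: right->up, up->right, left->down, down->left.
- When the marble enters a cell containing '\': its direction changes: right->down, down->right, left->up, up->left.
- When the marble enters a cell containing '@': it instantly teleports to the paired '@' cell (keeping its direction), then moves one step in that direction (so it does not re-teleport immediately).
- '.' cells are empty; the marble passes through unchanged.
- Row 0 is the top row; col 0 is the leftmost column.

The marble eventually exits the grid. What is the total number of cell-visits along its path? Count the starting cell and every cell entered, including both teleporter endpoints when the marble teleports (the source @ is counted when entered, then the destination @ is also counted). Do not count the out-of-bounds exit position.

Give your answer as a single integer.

Step 1: enter (2,0), '.' pass, move right to (2,1)
Step 2: enter (2,1), '@' teleport (2,1)->(6,1), also enter (6,1), move right to (6,2)
Step 3: enter (6,2), '.' pass, move right to (6,3)
Step 4: enter (6,3), '.' pass, move right to (6,4)
Step 5: enter (6,4), '.' pass, move right to (6,5)
Step 6: enter (6,5), '.' pass, move right to (6,6)
Step 7: enter (6,6), '/' deflects right->up, move up to (5,6)
Step 8: enter (5,6), '.' pass, move up to (4,6)
Step 9: enter (4,6), '.' pass, move up to (3,6)
Step 10: enter (3,6), '.' pass, move up to (2,6)
Step 11: enter (2,6), '.' pass, move up to (1,6)
Step 12: enter (1,6), '.' pass, move up to (0,6)
Step 13: enter (0,6), '\' deflects up->left, move left to (0,5)
Step 14: enter (0,5), '.' pass, move left to (0,4)
Step 15: enter (0,4), '.' pass, move left to (0,3)
Step 16: enter (0,3), '.' pass, move left to (0,2)
Step 17: enter (0,2), '.' pass, move left to (0,1)
Step 18: enter (0,1), '.' pass, move left to (0,0)
Step 19: enter (0,0), '.' pass, move left to (0,-1)
Step 20: at (0,-1) — EXIT via left edge, pos 0
Path length (cell visits): 20

Answer: 20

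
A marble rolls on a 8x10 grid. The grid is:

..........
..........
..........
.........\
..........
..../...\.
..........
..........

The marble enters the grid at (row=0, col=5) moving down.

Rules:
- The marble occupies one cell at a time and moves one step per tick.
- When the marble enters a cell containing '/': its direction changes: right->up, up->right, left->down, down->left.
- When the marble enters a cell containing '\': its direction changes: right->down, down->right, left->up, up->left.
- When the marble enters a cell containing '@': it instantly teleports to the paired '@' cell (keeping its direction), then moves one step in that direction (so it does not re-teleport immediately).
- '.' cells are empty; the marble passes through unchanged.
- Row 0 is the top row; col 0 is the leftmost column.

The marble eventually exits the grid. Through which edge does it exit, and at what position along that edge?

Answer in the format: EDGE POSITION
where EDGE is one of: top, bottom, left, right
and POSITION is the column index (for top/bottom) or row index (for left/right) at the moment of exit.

Answer: bottom 5

Derivation:
Step 1: enter (0,5), '.' pass, move down to (1,5)
Step 2: enter (1,5), '.' pass, move down to (2,5)
Step 3: enter (2,5), '.' pass, move down to (3,5)
Step 4: enter (3,5), '.' pass, move down to (4,5)
Step 5: enter (4,5), '.' pass, move down to (5,5)
Step 6: enter (5,5), '.' pass, move down to (6,5)
Step 7: enter (6,5), '.' pass, move down to (7,5)
Step 8: enter (7,5), '.' pass, move down to (8,5)
Step 9: at (8,5) — EXIT via bottom edge, pos 5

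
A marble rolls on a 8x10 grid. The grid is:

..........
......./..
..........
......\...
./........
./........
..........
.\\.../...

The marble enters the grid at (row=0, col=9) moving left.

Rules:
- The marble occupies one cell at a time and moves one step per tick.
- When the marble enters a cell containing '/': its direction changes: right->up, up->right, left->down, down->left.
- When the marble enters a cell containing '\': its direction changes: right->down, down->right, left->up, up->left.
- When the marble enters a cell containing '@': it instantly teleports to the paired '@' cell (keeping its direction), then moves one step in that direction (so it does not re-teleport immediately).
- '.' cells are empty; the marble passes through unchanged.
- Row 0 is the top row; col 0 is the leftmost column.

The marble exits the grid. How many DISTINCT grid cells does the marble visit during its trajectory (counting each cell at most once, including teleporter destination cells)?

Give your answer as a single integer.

Step 1: enter (0,9), '.' pass, move left to (0,8)
Step 2: enter (0,8), '.' pass, move left to (0,7)
Step 3: enter (0,7), '.' pass, move left to (0,6)
Step 4: enter (0,6), '.' pass, move left to (0,5)
Step 5: enter (0,5), '.' pass, move left to (0,4)
Step 6: enter (0,4), '.' pass, move left to (0,3)
Step 7: enter (0,3), '.' pass, move left to (0,2)
Step 8: enter (0,2), '.' pass, move left to (0,1)
Step 9: enter (0,1), '.' pass, move left to (0,0)
Step 10: enter (0,0), '.' pass, move left to (0,-1)
Step 11: at (0,-1) — EXIT via left edge, pos 0
Distinct cells visited: 10 (path length 10)

Answer: 10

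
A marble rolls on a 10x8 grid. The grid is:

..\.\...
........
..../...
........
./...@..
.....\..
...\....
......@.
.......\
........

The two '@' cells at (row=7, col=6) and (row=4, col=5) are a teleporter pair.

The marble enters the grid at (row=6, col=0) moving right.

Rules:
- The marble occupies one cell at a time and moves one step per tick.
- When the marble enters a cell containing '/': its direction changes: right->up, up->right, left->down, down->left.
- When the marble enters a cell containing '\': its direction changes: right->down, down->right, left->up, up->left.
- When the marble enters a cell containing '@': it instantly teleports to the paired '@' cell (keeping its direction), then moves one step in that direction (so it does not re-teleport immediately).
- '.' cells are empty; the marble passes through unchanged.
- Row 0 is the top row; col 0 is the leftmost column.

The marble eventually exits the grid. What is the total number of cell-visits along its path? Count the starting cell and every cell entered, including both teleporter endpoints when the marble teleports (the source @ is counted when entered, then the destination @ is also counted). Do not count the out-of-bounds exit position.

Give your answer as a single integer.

Answer: 7

Derivation:
Step 1: enter (6,0), '.' pass, move right to (6,1)
Step 2: enter (6,1), '.' pass, move right to (6,2)
Step 3: enter (6,2), '.' pass, move right to (6,3)
Step 4: enter (6,3), '\' deflects right->down, move down to (7,3)
Step 5: enter (7,3), '.' pass, move down to (8,3)
Step 6: enter (8,3), '.' pass, move down to (9,3)
Step 7: enter (9,3), '.' pass, move down to (10,3)
Step 8: at (10,3) — EXIT via bottom edge, pos 3
Path length (cell visits): 7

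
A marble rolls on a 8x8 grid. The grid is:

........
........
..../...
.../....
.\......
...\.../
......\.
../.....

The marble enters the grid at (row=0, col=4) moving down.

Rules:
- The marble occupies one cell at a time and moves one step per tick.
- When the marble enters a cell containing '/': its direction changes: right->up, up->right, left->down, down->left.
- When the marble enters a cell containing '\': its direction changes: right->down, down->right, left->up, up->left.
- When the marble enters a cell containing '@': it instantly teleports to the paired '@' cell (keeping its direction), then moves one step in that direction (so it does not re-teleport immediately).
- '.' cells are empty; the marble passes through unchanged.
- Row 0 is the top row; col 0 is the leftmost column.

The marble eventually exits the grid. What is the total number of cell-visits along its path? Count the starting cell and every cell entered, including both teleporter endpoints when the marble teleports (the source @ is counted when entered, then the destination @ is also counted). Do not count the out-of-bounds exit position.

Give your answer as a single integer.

Answer: 7

Derivation:
Step 1: enter (0,4), '.' pass, move down to (1,4)
Step 2: enter (1,4), '.' pass, move down to (2,4)
Step 3: enter (2,4), '/' deflects down->left, move left to (2,3)
Step 4: enter (2,3), '.' pass, move left to (2,2)
Step 5: enter (2,2), '.' pass, move left to (2,1)
Step 6: enter (2,1), '.' pass, move left to (2,0)
Step 7: enter (2,0), '.' pass, move left to (2,-1)
Step 8: at (2,-1) — EXIT via left edge, pos 2
Path length (cell visits): 7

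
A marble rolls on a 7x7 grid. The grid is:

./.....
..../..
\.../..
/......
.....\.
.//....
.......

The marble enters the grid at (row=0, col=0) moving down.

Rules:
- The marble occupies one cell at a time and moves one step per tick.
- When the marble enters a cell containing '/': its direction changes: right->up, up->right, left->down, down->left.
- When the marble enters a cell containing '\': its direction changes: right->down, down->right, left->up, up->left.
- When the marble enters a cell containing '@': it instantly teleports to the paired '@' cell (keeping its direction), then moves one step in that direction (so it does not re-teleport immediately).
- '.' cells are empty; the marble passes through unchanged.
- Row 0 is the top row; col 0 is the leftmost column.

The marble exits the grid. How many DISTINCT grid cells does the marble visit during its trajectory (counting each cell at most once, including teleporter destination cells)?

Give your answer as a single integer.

Step 1: enter (0,0), '.' pass, move down to (1,0)
Step 2: enter (1,0), '.' pass, move down to (2,0)
Step 3: enter (2,0), '\' deflects down->right, move right to (2,1)
Step 4: enter (2,1), '.' pass, move right to (2,2)
Step 5: enter (2,2), '.' pass, move right to (2,3)
Step 6: enter (2,3), '.' pass, move right to (2,4)
Step 7: enter (2,4), '/' deflects right->up, move up to (1,4)
Step 8: enter (1,4), '/' deflects up->right, move right to (1,5)
Step 9: enter (1,5), '.' pass, move right to (1,6)
Step 10: enter (1,6), '.' pass, move right to (1,7)
Step 11: at (1,7) — EXIT via right edge, pos 1
Distinct cells visited: 10 (path length 10)

Answer: 10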